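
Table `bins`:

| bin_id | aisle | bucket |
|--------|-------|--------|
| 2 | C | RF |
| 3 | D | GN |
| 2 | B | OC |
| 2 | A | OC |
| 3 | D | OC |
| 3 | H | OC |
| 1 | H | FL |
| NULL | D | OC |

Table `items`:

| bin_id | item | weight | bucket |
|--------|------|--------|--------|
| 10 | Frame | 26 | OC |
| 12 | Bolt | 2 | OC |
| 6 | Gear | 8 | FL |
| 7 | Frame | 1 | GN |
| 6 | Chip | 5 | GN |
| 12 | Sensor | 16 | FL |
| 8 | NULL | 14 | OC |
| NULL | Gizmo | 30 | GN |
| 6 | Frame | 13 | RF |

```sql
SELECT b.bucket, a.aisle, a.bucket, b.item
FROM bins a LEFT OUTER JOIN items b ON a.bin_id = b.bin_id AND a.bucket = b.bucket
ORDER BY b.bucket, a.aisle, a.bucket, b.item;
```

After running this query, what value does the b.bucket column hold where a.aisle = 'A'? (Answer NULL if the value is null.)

LEFT JOIN keeps every row from `bins`; unmatched rows get NULL for `items`'s columns.
Matching on a.bin_id = b.bin_id AND a.bucket = b.bucket. A NULL in a compared column never satisfies the condition.
- a (bin_id=2, bucket=RF) has no partner → padded with NULL.
- a (bin_id=3, bucket=GN) has no partner → padded with NULL.
- a (bin_id=2, bucket=OC) has no partner → padded with NULL.
- a (bin_id=2, bucket=OC) has no partner → padded with NULL.
- a (bin_id=3, bucket=OC) has no partner → padded with NULL.
- a (bin_id=3, bucket=OC) has no partner → padded with NULL.
- a (bin_id=1, bucket=FL) has no partner → padded with NULL.
- a (bin_id=NULL, bucket=OC) has no partner → padded with NULL.

NULL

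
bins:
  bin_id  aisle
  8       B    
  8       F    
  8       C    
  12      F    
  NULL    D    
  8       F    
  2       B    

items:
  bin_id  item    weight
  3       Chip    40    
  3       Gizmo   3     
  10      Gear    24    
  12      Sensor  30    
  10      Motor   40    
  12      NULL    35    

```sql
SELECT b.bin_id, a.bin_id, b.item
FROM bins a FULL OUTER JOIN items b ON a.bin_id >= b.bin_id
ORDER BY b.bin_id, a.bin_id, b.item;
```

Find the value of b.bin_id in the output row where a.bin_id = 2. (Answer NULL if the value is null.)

FULL OUTER JOIN keeps every row from both sides; unmatched rows get NULL for the other side's columns.
Matching on a.bin_id >= b.bin_id. A NULL in a compared column never satisfies the condition.
Matched pairs: 14; unmatched a rows kept: 2; unmatched b rows kept: 0.

NULL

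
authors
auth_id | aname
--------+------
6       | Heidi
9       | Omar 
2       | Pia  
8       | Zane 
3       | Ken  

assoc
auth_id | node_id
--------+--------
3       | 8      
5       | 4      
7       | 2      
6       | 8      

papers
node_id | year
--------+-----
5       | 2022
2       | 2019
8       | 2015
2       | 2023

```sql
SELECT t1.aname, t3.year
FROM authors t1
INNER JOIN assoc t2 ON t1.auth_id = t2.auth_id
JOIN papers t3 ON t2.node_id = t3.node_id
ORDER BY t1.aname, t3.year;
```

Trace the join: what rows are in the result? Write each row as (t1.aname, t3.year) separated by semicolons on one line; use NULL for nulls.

Evaluate left to right. First `authors t1 INNER JOIN assoc t2` on auth_id: 2 row(s).
Then INNER JOIN `papers t3` on node_id: keep only rows whose t2.node_id appears in t3.

(Heidi, 2015); (Ken, 2015)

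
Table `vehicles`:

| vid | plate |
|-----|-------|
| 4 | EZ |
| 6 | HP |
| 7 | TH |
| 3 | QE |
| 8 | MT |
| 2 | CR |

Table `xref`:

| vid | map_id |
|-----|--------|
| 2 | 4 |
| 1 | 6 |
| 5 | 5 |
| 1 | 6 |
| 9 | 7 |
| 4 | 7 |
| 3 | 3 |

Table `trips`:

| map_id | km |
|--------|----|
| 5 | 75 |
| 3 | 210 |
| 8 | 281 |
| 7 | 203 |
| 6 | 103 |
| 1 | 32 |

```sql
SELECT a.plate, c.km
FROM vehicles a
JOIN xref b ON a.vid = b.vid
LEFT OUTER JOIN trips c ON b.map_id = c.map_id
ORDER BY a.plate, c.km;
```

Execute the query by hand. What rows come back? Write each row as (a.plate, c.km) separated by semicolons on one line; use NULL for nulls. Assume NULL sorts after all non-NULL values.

(CR, NULL); (EZ, 203); (QE, 210)

Joins associate left-to-right: vehicles INNER JOIN xref on vid gives 3 intermediate row(s).
Then LEFT JOIN `trips c` on map_id: each of those 3 rows is kept; rows whose b.map_id has no match in c get NULL for c's columns.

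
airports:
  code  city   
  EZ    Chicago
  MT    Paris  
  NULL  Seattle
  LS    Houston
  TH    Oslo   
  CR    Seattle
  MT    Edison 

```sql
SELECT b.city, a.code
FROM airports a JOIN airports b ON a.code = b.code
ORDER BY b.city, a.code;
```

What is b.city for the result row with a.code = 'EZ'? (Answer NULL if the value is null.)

Chicago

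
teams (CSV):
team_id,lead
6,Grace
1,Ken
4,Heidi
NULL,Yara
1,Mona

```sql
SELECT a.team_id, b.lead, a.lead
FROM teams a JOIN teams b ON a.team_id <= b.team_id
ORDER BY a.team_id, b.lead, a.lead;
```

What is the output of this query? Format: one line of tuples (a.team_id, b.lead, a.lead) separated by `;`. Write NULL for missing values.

INNER JOIN keeps only pairs where the ON condition holds.
Matching on a.team_id <= b.team_id. A NULL in a compared column never satisfies the condition.
- a row (team_id=6): matches 1 b row(s) → 1 output row(s).
- a row (team_id=1): matches 4 b row(s) → 4 output row(s).
- a row (team_id=4): matches 2 b row(s) → 2 output row(s).
- a row (team_id=NULL): no match → dropped.
- a row (team_id=1): matches 4 b row(s) → 4 output row(s).

(1, Grace, Ken); (1, Grace, Mona); (1, Heidi, Ken); (1, Heidi, Mona); (1, Ken, Ken); (1, Ken, Mona); (1, Mona, Ken); (1, Mona, Mona); (4, Grace, Heidi); (4, Heidi, Heidi); (6, Grace, Grace)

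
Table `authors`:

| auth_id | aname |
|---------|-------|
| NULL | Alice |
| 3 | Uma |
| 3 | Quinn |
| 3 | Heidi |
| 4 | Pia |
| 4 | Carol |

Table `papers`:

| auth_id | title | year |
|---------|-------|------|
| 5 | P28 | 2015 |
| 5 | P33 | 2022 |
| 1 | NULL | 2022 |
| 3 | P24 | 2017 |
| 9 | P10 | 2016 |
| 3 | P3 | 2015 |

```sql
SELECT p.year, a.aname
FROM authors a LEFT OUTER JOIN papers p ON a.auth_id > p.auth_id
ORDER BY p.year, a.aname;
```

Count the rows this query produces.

10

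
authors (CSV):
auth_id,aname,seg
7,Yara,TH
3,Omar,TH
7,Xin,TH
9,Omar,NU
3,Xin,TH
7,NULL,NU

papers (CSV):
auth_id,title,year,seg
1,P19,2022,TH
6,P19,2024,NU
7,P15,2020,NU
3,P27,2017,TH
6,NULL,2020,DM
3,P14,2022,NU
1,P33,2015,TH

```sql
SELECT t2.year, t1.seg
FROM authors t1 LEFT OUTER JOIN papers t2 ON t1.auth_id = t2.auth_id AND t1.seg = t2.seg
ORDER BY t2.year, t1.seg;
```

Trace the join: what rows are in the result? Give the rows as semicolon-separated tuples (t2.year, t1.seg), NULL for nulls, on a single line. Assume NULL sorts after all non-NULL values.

LEFT JOIN keeps every row from `authors`; unmatched rows get NULL for `papers`'s columns.
Matching on t1.auth_id = t2.auth_id AND t1.seg = t2.seg.
- auth_id=7, seg=TH: no t2 row matches, row kept with t2 columns NULL.
- auth_id=3, seg=TH: 1 matching t2 row(s), so 1 row(s) emitted.
- auth_id=7, seg=TH: no t2 row matches, row kept with t2 columns NULL.
- auth_id=9, seg=NU: no t2 row matches, row kept with t2 columns NULL.
- auth_id=3, seg=TH: 1 matching t2 row(s), so 1 row(s) emitted.
- auth_id=7, seg=NU: 1 matching t2 row(s), so 1 row(s) emitted.
After projecting and ordering:
t2.year | t1.seg
2017 | TH
2017 | TH
2020 | NU
NULL | NU
NULL | TH
NULL | TH

(2017, TH); (2017, TH); (2020, NU); (NULL, NU); (NULL, TH); (NULL, TH)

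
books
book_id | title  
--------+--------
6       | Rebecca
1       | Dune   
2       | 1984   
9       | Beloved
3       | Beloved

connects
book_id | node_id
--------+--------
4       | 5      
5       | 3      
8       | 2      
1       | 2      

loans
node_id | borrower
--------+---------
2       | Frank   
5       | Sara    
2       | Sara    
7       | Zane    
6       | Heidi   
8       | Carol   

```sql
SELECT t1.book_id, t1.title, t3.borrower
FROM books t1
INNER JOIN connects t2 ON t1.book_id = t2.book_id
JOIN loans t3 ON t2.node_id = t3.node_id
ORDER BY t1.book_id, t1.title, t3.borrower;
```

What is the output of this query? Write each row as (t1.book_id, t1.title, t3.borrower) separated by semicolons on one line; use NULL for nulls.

(1, Dune, Frank); (1, Dune, Sara)

Step 1 — t1 INNER JOIN t2 on book_id → 1 row(s).
Then INNER JOIN `loans t3` on node_id: keep only rows whose t2.node_id appears in t3.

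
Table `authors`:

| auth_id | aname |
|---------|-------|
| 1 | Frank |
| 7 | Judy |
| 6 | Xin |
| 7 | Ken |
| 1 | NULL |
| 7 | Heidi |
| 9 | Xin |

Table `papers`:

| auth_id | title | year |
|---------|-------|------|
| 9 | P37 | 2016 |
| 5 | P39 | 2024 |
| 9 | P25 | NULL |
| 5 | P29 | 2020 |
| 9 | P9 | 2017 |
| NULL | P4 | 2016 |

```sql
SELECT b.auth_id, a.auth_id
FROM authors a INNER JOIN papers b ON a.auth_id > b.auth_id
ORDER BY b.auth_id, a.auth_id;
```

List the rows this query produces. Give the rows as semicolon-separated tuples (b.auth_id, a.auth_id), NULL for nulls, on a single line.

(5, 6); (5, 6); (5, 7); (5, 7); (5, 7); (5, 7); (5, 7); (5, 7); (5, 9); (5, 9)

INNER JOIN keeps only pairs where the ON condition holds.
Matching on a.auth_id > b.auth_id. A NULL in a compared column never satisfies the condition.
- a row (auth_id=1): no match → dropped.
- a row (auth_id=7): matches 2 b row(s) → 2 output row(s).
- a row (auth_id=6): matches 2 b row(s) → 2 output row(s).
- a row (auth_id=7): matches 2 b row(s) → 2 output row(s).
- a row (auth_id=1): no match → dropped.
- a row (auth_id=7): matches 2 b row(s) → 2 output row(s).
- a row (auth_id=9): matches 2 b row(s) → 2 output row(s).
After projecting and ordering:
b.auth_id | a.auth_id
5 | 6
5 | 6
5 | 7
5 | 7
5 | 7
5 | 7
5 | 7
5 | 7
5 | 9
5 | 9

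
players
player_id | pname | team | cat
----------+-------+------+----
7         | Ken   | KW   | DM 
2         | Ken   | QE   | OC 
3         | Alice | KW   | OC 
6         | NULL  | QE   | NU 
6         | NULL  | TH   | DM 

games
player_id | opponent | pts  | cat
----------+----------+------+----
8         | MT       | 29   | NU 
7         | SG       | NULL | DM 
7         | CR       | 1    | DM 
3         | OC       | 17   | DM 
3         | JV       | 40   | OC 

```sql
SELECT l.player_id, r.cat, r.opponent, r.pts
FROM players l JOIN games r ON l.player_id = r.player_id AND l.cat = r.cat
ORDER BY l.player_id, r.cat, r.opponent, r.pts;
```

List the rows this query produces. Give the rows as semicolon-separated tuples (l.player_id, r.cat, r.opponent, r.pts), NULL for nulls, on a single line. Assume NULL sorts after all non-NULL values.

(3, OC, JV, 40); (7, DM, CR, 1); (7, DM, SG, NULL)

INNER JOIN keeps only pairs where the ON condition holds.
Matching on l.player_id = r.player_id AND l.cat = r.cat.
- player_id=7, cat=DM: 2 matching r row(s), so 2 row(s) emitted.
- player_id=2, cat=OC: no matching r row, dropped.
- player_id=3, cat=OC: 1 matching r row(s), so 1 row(s) emitted.
- player_id=6, cat=NU: no matching r row, dropped.
- player_id=6, cat=DM: no matching r row, dropped.
After projecting and ordering:
l.player_id | r.cat | r.opponent | r.pts
3 | OC | JV | 40
7 | DM | CR | 1
7 | DM | SG | NULL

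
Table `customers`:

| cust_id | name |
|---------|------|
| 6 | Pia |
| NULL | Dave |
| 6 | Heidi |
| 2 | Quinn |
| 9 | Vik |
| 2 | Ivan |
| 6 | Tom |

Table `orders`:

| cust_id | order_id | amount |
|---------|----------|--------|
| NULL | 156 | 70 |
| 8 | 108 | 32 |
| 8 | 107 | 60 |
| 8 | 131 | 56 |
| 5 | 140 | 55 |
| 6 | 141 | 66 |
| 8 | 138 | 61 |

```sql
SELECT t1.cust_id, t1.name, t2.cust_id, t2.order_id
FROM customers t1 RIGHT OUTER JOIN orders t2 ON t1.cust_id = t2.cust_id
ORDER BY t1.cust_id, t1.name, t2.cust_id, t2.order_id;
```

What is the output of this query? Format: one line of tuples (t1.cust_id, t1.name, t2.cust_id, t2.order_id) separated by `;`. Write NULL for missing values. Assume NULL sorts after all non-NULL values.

(6, Heidi, 6, 141); (6, Pia, 6, 141); (6, Tom, 6, 141); (NULL, NULL, 5, 140); (NULL, NULL, 8, 107); (NULL, NULL, 8, 108); (NULL, NULL, 8, 131); (NULL, NULL, 8, 138); (NULL, NULL, NULL, 156)

RIGHT JOIN keeps every row from `orders`; unmatched rows get NULL for `customers`'s columns.
Matching on t1.cust_id = t2.cust_id. A NULL in a compared column never satisfies the condition.
Matched pairs: 3; unmatched t2 rows kept: 6.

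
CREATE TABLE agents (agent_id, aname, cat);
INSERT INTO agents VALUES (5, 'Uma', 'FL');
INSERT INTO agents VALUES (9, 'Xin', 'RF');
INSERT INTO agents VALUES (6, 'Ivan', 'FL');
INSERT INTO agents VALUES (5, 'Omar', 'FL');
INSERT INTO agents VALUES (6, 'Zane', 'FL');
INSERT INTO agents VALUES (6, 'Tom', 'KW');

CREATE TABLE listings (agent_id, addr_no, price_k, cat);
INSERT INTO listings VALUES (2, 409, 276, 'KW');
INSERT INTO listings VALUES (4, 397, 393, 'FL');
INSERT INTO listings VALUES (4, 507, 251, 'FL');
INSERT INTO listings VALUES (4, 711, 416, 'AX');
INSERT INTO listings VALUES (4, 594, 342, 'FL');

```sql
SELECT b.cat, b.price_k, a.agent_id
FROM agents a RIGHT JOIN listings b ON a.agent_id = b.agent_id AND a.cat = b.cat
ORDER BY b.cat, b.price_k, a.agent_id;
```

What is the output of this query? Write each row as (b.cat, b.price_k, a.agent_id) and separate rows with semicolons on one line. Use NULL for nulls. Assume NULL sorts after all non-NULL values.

RIGHT JOIN keeps every row from `listings`; unmatched rows get NULL for `agents`'s columns.
Matching on a.agent_id = b.agent_id AND a.cat = b.cat.
Matched pairs: 0; unmatched b rows kept: 5.

(AX, 416, NULL); (FL, 251, NULL); (FL, 342, NULL); (FL, 393, NULL); (KW, 276, NULL)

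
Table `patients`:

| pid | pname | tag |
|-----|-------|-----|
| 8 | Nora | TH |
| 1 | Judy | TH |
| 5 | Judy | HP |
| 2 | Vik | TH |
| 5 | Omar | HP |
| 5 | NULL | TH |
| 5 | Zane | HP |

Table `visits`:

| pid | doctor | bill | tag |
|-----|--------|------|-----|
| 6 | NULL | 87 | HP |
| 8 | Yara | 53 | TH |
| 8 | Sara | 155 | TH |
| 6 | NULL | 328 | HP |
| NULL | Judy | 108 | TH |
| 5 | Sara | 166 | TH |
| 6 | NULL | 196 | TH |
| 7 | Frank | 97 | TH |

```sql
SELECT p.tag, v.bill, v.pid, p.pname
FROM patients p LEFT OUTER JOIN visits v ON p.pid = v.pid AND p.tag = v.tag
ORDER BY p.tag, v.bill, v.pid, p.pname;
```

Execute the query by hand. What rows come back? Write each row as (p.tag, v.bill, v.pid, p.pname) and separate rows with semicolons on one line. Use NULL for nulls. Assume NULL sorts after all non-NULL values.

(HP, NULL, NULL, Judy); (HP, NULL, NULL, Omar); (HP, NULL, NULL, Zane); (TH, 53, 8, Nora); (TH, 155, 8, Nora); (TH, 166, 5, NULL); (TH, NULL, NULL, Judy); (TH, NULL, NULL, Vik)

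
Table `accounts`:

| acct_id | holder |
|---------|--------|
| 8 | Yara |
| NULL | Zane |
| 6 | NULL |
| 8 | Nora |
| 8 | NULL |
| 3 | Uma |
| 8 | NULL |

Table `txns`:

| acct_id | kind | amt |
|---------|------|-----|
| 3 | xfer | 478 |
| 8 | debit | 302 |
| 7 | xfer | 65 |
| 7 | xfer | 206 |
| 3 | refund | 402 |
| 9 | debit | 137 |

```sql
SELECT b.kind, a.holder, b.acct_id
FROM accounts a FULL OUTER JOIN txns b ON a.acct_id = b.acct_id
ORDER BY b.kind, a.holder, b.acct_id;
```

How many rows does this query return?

11

FULL OUTER JOIN keeps every row from both sides; unmatched rows get NULL for the other side's columns.
Matching on a.acct_id = b.acct_id. A NULL in a compared column never satisfies the condition.
- acct_id=8: 1 matching b row(s), so 1 row(s) emitted.
- acct_id=NULL: no b row matches, row kept with b columns NULL.
- acct_id=6: no b row matches, row kept with b columns NULL.
- acct_id=8: 1 matching b row(s), so 1 row(s) emitted.
- acct_id=8: 1 matching b row(s), so 1 row(s) emitted.
- acct_id=3: 2 matching b row(s), so 2 row(s) emitted.
- acct_id=8: 1 matching b row(s), so 1 row(s) emitted.
- 3 row(s) from b found no a partner → padded with NULL.
Total: 6 matched + 5 padded = 11 rows.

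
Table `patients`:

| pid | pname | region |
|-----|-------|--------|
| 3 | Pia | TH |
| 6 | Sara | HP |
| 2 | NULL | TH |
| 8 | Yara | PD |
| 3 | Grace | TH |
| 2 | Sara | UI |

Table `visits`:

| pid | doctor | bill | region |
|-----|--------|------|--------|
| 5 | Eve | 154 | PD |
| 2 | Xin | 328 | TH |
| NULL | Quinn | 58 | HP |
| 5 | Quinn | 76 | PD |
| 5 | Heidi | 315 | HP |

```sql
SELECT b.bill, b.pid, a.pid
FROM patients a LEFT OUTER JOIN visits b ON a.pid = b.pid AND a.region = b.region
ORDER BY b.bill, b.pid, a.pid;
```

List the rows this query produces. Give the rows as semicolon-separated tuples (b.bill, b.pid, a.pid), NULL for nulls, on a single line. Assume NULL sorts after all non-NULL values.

(328, 2, 2); (NULL, NULL, 2); (NULL, NULL, 3); (NULL, NULL, 3); (NULL, NULL, 6); (NULL, NULL, 8)

LEFT JOIN keeps every row from `patients`; unmatched rows get NULL for `visits`'s columns.
Matching on a.pid = b.pid AND a.region = b.region. A NULL in a compared column never satisfies the condition.
- pid=3, region=TH: no b row matches, row kept with b columns NULL.
- pid=6, region=HP: no b row matches, row kept with b columns NULL.
- pid=2, region=TH: 1 matching b row(s), so 1 row(s) emitted.
- pid=8, region=PD: no b row matches, row kept with b columns NULL.
- pid=3, region=TH: no b row matches, row kept with b columns NULL.
- pid=2, region=UI: no b row matches, row kept with b columns NULL.
After projecting and ordering:
b.bill | b.pid | a.pid
328 | 2 | 2
NULL | NULL | 2
NULL | NULL | 3
NULL | NULL | 3
NULL | NULL | 6
NULL | NULL | 8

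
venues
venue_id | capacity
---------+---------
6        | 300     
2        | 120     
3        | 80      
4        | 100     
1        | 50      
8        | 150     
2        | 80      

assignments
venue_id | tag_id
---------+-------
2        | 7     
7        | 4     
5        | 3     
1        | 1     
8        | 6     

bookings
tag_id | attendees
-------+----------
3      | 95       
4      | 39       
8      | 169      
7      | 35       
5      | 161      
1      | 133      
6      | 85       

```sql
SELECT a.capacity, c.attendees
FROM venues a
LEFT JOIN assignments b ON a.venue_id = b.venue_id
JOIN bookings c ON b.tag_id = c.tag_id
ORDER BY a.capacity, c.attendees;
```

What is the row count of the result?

Joins associate left-to-right: venues LEFT JOIN assignments on venue_id gives 7 intermediate row(s).
Then INNER JOIN `bookings c` on tag_id: keep only rows whose b.tag_id appears in c.
Result: 4 row(s).

4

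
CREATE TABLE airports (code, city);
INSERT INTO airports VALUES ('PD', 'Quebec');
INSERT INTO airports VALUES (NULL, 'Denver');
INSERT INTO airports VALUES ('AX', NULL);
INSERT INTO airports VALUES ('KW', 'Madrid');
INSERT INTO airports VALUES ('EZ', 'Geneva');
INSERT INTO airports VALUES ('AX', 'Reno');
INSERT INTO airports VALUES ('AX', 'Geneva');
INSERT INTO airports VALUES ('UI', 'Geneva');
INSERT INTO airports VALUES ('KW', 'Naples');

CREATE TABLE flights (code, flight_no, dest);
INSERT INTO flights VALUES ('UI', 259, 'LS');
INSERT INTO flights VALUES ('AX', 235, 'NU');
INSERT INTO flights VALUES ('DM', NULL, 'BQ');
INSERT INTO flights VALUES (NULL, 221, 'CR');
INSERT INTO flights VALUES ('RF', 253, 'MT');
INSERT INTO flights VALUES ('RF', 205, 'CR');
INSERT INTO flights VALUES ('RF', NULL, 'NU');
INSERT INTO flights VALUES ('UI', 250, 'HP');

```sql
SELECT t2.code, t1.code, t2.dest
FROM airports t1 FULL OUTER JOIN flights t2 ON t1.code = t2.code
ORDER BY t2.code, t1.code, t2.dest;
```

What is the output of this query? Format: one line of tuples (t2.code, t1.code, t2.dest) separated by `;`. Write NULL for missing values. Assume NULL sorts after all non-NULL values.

(AX, AX, NU); (AX, AX, NU); (AX, AX, NU); (DM, NULL, BQ); (RF, NULL, CR); (RF, NULL, MT); (RF, NULL, NU); (UI, UI, HP); (UI, UI, LS); (NULL, EZ, NULL); (NULL, KW, NULL); (NULL, KW, NULL); (NULL, PD, NULL); (NULL, NULL, CR); (NULL, NULL, NULL)

FULL OUTER JOIN keeps every row from both sides; unmatched rows get NULL for the other side's columns.
Matching on t1.code = t2.code. A NULL in a compared column never satisfies the condition.
- code=PD: no t2 row matches, row kept with t2 columns NULL.
- code=NULL: no t2 row matches, row kept with t2 columns NULL.
- code=AX: 1 matching t2 row(s), so 1 row(s) emitted.
- code=KW: no t2 row matches, row kept with t2 columns NULL.
- code=EZ: no t2 row matches, row kept with t2 columns NULL.
- code=AX: 1 matching t2 row(s), so 1 row(s) emitted.
- code=AX: 1 matching t2 row(s), so 1 row(s) emitted.
- code=UI: 2 matching t2 row(s), so 2 row(s) emitted.
- code=KW: no t2 row matches, row kept with t2 columns NULL.
- 5 t2 row(s) had no t1 match → kept, t1 columns NULL.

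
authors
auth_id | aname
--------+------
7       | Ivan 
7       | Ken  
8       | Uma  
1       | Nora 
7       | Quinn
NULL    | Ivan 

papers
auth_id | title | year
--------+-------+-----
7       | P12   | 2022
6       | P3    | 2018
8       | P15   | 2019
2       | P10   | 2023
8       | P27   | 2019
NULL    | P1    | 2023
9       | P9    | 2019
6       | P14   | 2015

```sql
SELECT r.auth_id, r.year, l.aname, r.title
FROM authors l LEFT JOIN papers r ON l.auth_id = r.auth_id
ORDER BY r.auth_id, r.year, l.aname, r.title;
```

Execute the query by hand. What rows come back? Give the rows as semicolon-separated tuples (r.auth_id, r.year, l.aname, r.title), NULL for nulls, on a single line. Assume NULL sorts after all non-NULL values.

LEFT JOIN keeps every row from `authors`; unmatched rows get NULL for `papers`'s columns.
Matching on l.auth_id = r.auth_id. A NULL in a compared column never satisfies the condition.
- auth_id=7: 1 matching r row(s), so 1 row(s) emitted.
- auth_id=7: 1 matching r row(s), so 1 row(s) emitted.
- auth_id=8: 2 matching r row(s), so 2 row(s) emitted.
- auth_id=1: no r row matches, row kept with r columns NULL.
- auth_id=7: 1 matching r row(s), so 1 row(s) emitted.
- auth_id=NULL: no r row matches, row kept with r columns NULL.
After projecting and ordering:
r.auth_id | r.year | l.aname | r.title
7 | 2022 | Ivan | P12
7 | 2022 | Ken | P12
7 | 2022 | Quinn | P12
8 | 2019 | Uma | P15
8 | 2019 | Uma | P27
NULL | NULL | Ivan | NULL
NULL | NULL | Nora | NULL

(7, 2022, Ivan, P12); (7, 2022, Ken, P12); (7, 2022, Quinn, P12); (8, 2019, Uma, P15); (8, 2019, Uma, P27); (NULL, NULL, Ivan, NULL); (NULL, NULL, Nora, NULL)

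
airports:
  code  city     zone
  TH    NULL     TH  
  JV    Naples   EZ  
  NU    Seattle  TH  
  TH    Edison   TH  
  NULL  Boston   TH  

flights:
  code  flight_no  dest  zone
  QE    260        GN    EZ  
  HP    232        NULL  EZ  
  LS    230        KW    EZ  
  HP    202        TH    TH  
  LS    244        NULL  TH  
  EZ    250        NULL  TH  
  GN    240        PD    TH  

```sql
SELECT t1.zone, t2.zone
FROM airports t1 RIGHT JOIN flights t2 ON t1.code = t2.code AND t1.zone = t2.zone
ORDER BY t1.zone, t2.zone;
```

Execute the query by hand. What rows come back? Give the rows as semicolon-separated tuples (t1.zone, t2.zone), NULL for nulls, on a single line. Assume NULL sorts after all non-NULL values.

(NULL, EZ); (NULL, EZ); (NULL, EZ); (NULL, TH); (NULL, TH); (NULL, TH); (NULL, TH)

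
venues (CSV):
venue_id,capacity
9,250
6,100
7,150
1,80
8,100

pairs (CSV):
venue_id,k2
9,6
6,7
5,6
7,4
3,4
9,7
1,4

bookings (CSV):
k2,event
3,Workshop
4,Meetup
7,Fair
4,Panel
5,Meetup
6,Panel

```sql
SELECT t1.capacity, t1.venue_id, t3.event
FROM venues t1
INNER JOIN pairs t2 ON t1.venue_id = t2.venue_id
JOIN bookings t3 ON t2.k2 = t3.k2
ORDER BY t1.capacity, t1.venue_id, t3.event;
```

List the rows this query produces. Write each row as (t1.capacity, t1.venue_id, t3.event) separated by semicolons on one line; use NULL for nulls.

(80, 1, Meetup); (80, 1, Panel); (100, 6, Fair); (150, 7, Meetup); (150, 7, Panel); (250, 9, Fair); (250, 9, Panel)

Step 1 — t1 INNER JOIN t2 on venue_id → 5 row(s).
Then INNER JOIN `bookings t3` on k2: keep only rows whose t2.k2 appears in t3.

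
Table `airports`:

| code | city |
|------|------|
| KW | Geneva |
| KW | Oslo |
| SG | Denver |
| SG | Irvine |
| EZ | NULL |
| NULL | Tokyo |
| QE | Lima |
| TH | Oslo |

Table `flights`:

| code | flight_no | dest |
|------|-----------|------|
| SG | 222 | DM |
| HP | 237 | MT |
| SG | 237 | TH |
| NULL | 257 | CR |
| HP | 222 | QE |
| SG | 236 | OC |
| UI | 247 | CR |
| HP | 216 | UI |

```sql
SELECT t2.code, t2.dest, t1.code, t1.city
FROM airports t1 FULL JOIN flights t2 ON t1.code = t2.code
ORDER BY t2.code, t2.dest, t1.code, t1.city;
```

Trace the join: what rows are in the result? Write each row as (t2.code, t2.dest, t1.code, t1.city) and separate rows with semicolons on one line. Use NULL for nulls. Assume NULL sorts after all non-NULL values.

(HP, MT, NULL, NULL); (HP, QE, NULL, NULL); (HP, UI, NULL, NULL); (SG, DM, SG, Denver); (SG, DM, SG, Irvine); (SG, OC, SG, Denver); (SG, OC, SG, Irvine); (SG, TH, SG, Denver); (SG, TH, SG, Irvine); (UI, CR, NULL, NULL); (NULL, CR, NULL, NULL); (NULL, NULL, EZ, NULL); (NULL, NULL, KW, Geneva); (NULL, NULL, KW, Oslo); (NULL, NULL, QE, Lima); (NULL, NULL, TH, Oslo); (NULL, NULL, NULL, Tokyo)

FULL OUTER JOIN keeps every row from both sides; unmatched rows get NULL for the other side's columns.
Matching on t1.code = t2.code. A NULL in a compared column never satisfies the condition.
- code=KW: no t2 row matches, row kept with t2 columns NULL.
- code=KW: no t2 row matches, row kept with t2 columns NULL.
- code=SG: 3 matching t2 row(s), so 3 row(s) emitted.
- code=SG: 3 matching t2 row(s), so 3 row(s) emitted.
- code=EZ: no t2 row matches, row kept with t2 columns NULL.
- code=NULL: no t2 row matches, row kept with t2 columns NULL.
- code=QE: no t2 row matches, row kept with t2 columns NULL.
- code=TH: no t2 row matches, row kept with t2 columns NULL.
- 5 t2 row(s) had no t1 match → kept, t1 columns NULL.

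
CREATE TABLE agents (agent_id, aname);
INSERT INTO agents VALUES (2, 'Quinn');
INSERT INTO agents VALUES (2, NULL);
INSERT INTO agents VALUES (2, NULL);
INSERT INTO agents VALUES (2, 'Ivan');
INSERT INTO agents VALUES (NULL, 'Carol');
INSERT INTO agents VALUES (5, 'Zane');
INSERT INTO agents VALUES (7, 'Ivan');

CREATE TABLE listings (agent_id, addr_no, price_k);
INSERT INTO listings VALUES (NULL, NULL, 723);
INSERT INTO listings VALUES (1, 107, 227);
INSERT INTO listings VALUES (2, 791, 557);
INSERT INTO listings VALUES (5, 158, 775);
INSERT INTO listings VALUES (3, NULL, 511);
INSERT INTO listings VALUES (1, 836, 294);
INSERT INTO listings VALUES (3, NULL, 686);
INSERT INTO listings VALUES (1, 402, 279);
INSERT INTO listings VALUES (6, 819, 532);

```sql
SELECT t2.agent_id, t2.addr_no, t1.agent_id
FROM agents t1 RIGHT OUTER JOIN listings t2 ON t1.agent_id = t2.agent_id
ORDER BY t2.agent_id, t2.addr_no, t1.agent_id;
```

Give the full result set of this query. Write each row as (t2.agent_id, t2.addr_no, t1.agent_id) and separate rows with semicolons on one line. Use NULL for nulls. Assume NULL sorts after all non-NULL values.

(1, 107, NULL); (1, 402, NULL); (1, 836, NULL); (2, 791, 2); (2, 791, 2); (2, 791, 2); (2, 791, 2); (3, NULL, NULL); (3, NULL, NULL); (5, 158, 5); (6, 819, NULL); (NULL, NULL, NULL)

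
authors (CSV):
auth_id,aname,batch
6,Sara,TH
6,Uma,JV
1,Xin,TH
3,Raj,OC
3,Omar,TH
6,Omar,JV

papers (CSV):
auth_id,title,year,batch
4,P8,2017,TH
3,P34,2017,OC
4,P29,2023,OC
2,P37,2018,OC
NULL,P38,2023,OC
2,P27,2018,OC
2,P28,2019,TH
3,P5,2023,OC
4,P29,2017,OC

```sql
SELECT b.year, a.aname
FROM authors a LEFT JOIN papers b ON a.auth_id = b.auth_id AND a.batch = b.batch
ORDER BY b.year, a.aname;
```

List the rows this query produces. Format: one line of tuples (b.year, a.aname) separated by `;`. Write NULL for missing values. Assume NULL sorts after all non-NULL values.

LEFT JOIN keeps every row from `authors`; unmatched rows get NULL for `papers`'s columns.
Matching on a.auth_id = b.auth_id AND a.batch = b.batch. A NULL in a compared column never satisfies the condition.
- a[0] auth_id=6, batch=TH → no match; kept with NULLs on the b side.
- a[1] auth_id=6, batch=JV → no match; kept with NULLs on the b side.
- a[2] auth_id=1, batch=TH → no match; kept with NULLs on the b side.
- a[3] auth_id=3, batch=OC → 2 match(es) in b → 2 row(s).
- a[4] auth_id=3, batch=TH → no match; kept with NULLs on the b side.
- a[5] auth_id=6, batch=JV → no match; kept with NULLs on the b side.
After projecting and ordering:
b.year | a.aname
2017 | Raj
2023 | Raj
NULL | Omar
NULL | Omar
NULL | Sara
NULL | Uma
NULL | Xin

(2017, Raj); (2023, Raj); (NULL, Omar); (NULL, Omar); (NULL, Sara); (NULL, Uma); (NULL, Xin)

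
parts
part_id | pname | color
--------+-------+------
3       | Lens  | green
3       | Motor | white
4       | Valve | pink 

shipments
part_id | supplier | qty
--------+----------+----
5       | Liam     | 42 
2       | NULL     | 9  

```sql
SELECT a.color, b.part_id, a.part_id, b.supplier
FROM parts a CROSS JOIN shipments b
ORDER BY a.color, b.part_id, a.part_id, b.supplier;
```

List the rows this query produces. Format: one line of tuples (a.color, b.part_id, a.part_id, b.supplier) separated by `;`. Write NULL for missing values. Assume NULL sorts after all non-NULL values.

CROSS JOIN pairs every row of `parts` with every row of `shipments`: 3 × 2 = 6 rows.
After projecting and ordering:
a.color | b.part_id | a.part_id | b.supplier
green | 2 | 3 | NULL
green | 5 | 3 | Liam
pink | 2 | 4 | NULL
pink | 5 | 4 | Liam
white | 2 | 3 | NULL
white | 5 | 3 | Liam

(green, 2, 3, NULL); (green, 5, 3, Liam); (pink, 2, 4, NULL); (pink, 5, 4, Liam); (white, 2, 3, NULL); (white, 5, 3, Liam)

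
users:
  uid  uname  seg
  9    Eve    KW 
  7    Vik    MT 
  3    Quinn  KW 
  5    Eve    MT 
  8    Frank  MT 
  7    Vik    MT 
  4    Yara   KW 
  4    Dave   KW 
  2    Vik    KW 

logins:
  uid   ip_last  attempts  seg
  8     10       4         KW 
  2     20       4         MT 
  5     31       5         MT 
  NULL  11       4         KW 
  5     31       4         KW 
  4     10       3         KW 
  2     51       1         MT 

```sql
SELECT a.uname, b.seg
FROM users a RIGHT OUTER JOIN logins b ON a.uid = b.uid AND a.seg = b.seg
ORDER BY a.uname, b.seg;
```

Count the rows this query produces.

RIGHT JOIN keeps every row from `logins`; unmatched rows get NULL for `users`'s columns.
Matching on a.uid = b.uid AND a.seg = b.seg. A NULL in a compared column never satisfies the condition.
- a row (uid=9, seg=KW): no match.
- a row (uid=7, seg=MT): no match.
- a row (uid=3, seg=KW): no match.
- a row (uid=5, seg=MT): matches 1 b row(s) → 1 output row(s).
- a row (uid=8, seg=MT): no match.
- a row (uid=7, seg=MT): no match.
- a row (uid=4, seg=KW): matches 1 b row(s) → 1 output row(s).
- a row (uid=4, seg=KW): matches 1 b row(s) → 1 output row(s).
- a row (uid=2, seg=KW): no match.
- 5 b row(s) had no a match → kept, a columns NULL.
Total: 3 matched + 5 padded = 8 rows.

8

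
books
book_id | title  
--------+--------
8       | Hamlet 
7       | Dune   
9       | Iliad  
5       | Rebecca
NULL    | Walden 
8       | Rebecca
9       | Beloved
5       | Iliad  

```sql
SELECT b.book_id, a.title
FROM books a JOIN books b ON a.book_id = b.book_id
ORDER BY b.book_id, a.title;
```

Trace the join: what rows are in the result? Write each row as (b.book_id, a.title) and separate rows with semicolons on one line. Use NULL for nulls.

(5, Iliad); (5, Iliad); (5, Rebecca); (5, Rebecca); (7, Dune); (8, Hamlet); (8, Hamlet); (8, Rebecca); (8, Rebecca); (9, Beloved); (9, Beloved); (9, Iliad); (9, Iliad)

INNER JOIN keeps only pairs where the ON condition holds.
Matching on a.book_id = b.book_id. A NULL in a compared column never satisfies the condition.
- a[0] book_id=8 → 2 match(es) in b → 2 row(s).
- a[1] book_id=7 → 1 match(es) in b → 1 row(s).
- a[2] book_id=9 → 2 match(es) in b → 2 row(s).
- a[3] book_id=5 → 2 match(es) in b → 2 row(s).
- a[4] book_id=NULL → no match; dropped.
- a[5] book_id=8 → 2 match(es) in b → 2 row(s).
- a[6] book_id=9 → 2 match(es) in b → 2 row(s).
- a[7] book_id=5 → 2 match(es) in b → 2 row(s).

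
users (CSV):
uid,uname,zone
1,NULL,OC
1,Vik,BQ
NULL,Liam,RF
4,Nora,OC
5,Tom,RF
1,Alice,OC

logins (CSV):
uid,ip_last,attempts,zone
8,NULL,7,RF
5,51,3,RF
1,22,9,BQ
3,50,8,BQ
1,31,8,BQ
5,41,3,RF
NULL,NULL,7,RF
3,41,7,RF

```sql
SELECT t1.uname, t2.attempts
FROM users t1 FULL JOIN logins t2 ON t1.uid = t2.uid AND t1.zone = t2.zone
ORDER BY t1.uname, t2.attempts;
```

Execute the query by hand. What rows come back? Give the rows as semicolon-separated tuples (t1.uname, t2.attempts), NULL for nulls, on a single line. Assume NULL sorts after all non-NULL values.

FULL OUTER JOIN keeps every row from both sides; unmatched rows get NULL for the other side's columns.
Matching on t1.uid = t2.uid AND t1.zone = t2.zone. A NULL in a compared column never satisfies the condition.
Matched pairs: 4; unmatched t1 rows kept: 4; unmatched t2 rows kept: 4.

(Alice, NULL); (Liam, NULL); (Nora, NULL); (Tom, 3); (Tom, 3); (Vik, 8); (Vik, 9); (NULL, 7); (NULL, 7); (NULL, 7); (NULL, 8); (NULL, NULL)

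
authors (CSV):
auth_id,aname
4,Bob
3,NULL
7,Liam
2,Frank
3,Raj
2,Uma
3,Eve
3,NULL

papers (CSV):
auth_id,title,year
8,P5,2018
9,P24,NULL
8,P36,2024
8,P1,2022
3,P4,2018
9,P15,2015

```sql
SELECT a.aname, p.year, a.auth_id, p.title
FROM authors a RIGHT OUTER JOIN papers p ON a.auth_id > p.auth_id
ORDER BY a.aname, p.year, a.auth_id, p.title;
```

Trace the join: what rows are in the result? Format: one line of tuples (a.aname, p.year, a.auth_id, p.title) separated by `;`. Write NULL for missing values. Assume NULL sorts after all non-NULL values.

RIGHT JOIN keeps every row from `papers`; unmatched rows get NULL for `authors`'s columns.
Matching on a.auth_id > p.auth_id.
- a row (auth_id=4): matches 1 p row(s) → 1 output row(s).
- a row (auth_id=3): no match.
- a row (auth_id=7): matches 1 p row(s) → 1 output row(s).
- a row (auth_id=2): no match.
- a row (auth_id=3): no match.
- a row (auth_id=2): no match.
- a row (auth_id=3): no match.
- a row (auth_id=3): no match.
- 5 p row(s) had no a match → kept, a columns NULL.
After projecting and ordering:
a.aname | p.year | a.auth_id | p.title
Bob | 2018 | 4 | P4
Liam | 2018 | 7 | P4
NULL | 2015 | NULL | P15
NULL | 2018 | NULL | P5
NULL | 2022 | NULL | P1
NULL | 2024 | NULL | P36
NULL | NULL | NULL | P24

(Bob, 2018, 4, P4); (Liam, 2018, 7, P4); (NULL, 2015, NULL, P15); (NULL, 2018, NULL, P5); (NULL, 2022, NULL, P1); (NULL, 2024, NULL, P36); (NULL, NULL, NULL, P24)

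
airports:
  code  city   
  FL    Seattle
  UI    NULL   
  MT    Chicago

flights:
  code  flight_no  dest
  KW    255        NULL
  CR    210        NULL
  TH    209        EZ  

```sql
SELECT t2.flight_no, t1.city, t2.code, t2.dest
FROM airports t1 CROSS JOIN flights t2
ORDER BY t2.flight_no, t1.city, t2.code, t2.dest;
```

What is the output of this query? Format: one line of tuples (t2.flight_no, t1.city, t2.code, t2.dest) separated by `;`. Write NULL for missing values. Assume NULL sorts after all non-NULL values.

(209, Chicago, TH, EZ); (209, Seattle, TH, EZ); (209, NULL, TH, EZ); (210, Chicago, CR, NULL); (210, Seattle, CR, NULL); (210, NULL, CR, NULL); (255, Chicago, KW, NULL); (255, Seattle, KW, NULL); (255, NULL, KW, NULL)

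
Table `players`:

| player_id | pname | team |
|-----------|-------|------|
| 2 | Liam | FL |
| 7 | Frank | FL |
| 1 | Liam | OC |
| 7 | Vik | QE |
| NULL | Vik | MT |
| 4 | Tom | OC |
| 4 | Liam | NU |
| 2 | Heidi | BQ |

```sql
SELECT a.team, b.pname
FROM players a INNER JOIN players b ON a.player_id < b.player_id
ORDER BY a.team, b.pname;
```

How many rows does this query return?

18

INNER JOIN keeps only pairs where the ON condition holds.
Matching on a.player_id < b.player_id. A NULL in a compared column never satisfies the condition.
Matched pairs: 18.
Total: 18 rows.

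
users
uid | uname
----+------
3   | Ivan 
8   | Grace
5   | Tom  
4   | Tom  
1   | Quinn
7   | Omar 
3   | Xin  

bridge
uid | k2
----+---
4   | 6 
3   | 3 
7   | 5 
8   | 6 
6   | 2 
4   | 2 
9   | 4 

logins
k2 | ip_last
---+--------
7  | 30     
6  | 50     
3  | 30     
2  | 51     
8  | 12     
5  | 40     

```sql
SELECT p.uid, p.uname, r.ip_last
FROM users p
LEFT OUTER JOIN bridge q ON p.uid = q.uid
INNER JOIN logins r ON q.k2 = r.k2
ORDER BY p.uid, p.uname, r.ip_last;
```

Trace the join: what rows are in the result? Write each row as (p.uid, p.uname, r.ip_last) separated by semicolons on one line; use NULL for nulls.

Joins associate left-to-right: users LEFT JOIN bridge on uid gives 8 intermediate row(s).
Then INNER JOIN `logins r` on k2: keep only rows whose q.k2 appears in r.

(3, Ivan, 30); (3, Xin, 30); (4, Tom, 50); (4, Tom, 51); (7, Omar, 40); (8, Grace, 50)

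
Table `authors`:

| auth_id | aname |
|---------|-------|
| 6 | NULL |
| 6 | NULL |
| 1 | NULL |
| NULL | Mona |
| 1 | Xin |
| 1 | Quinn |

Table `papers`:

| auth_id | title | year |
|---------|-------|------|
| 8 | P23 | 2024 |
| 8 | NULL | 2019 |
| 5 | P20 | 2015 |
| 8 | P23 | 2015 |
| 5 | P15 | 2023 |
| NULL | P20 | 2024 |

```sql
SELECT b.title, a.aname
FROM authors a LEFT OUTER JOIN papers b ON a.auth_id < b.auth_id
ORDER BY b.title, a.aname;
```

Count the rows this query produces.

22

LEFT JOIN keeps every row from `authors`; unmatched rows get NULL for `papers`'s columns.
Matching on a.auth_id < b.auth_id. A NULL in a compared column never satisfies the condition.
- a[0] auth_id=6 → 3 match(es) in b → 3 row(s).
- a[1] auth_id=6 → 3 match(es) in b → 3 row(s).
- a[2] auth_id=1 → 5 match(es) in b → 5 row(s).
- a[3] auth_id=NULL → no match; kept with NULLs on the b side.
- a[4] auth_id=1 → 5 match(es) in b → 5 row(s).
- a[5] auth_id=1 → 5 match(es) in b → 5 row(s).
Total: 21 matched + 1 padded = 22 rows.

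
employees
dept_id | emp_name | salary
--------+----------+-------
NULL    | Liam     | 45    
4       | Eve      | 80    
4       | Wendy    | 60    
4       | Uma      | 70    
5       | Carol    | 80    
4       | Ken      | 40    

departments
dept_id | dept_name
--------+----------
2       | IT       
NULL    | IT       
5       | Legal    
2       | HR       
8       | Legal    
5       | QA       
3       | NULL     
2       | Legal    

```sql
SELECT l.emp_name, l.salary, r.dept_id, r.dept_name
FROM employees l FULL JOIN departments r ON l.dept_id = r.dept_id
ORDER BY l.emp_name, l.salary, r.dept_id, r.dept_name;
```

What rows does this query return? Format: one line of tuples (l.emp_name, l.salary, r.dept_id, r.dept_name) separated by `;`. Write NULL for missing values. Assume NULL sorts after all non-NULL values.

(Carol, 80, 5, Legal); (Carol, 80, 5, QA); (Eve, 80, NULL, NULL); (Ken, 40, NULL, NULL); (Liam, 45, NULL, NULL); (Uma, 70, NULL, NULL); (Wendy, 60, NULL, NULL); (NULL, NULL, 2, HR); (NULL, NULL, 2, IT); (NULL, NULL, 2, Legal); (NULL, NULL, 3, NULL); (NULL, NULL, 8, Legal); (NULL, NULL, NULL, IT)

FULL OUTER JOIN keeps every row from both sides; unmatched rows get NULL for the other side's columns.
Matching on l.dept_id = r.dept_id. A NULL in a compared column never satisfies the condition.
- l (dept_id=NULL) has no partner → padded with NULL.
- l (dept_id=4) has no partner → padded with NULL.
- l (dept_id=4) has no partner → padded with NULL.
- l (dept_id=4) has no partner → padded with NULL.
- l (dept_id=5) pairs with 2 row(s) of r.
- l (dept_id=4) has no partner → padded with NULL.
- 6 row(s) from r found no l partner → padded with NULL.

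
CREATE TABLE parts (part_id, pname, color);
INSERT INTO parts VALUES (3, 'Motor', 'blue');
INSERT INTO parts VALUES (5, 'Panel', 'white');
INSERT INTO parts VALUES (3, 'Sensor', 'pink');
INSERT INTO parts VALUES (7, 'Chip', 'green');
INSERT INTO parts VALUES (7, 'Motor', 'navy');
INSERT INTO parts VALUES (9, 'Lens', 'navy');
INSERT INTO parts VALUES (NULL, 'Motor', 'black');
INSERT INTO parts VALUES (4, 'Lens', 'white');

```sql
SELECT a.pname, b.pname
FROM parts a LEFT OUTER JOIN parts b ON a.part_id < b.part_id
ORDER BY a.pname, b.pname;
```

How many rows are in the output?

LEFT JOIN keeps every row from `parts a`; unmatched rows get NULL for `parts b`'s columns.
Matching on a.part_id < b.part_id. A NULL in a compared column never satisfies the condition.
Matched pairs: 19; unmatched a rows kept: 2.
Total: 19 matched + 2 padded = 21 rows.

21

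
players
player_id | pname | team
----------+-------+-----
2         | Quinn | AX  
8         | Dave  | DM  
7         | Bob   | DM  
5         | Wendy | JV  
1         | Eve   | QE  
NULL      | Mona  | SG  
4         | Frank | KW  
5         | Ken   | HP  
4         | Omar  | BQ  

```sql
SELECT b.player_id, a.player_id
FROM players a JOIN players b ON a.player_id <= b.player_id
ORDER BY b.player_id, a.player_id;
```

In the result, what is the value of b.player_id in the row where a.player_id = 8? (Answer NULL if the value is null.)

INNER JOIN keeps only pairs where the ON condition holds.
Matching on a.player_id <= b.player_id. A NULL in a compared column never satisfies the condition.
- a (player_id=2) pairs with 7 row(s) of b.
- a (player_id=8) pairs with 1 row(s) of b.
- a (player_id=7) pairs with 2 row(s) of b.
- a (player_id=5) pairs with 4 row(s) of b.
- a (player_id=1) pairs with 8 row(s) of b.
- a (player_id=NULL) has no partner → excluded.
- a (player_id=4) pairs with 6 row(s) of b.
- a (player_id=5) pairs with 4 row(s) of b.
- a (player_id=4) pairs with 6 row(s) of b.

8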